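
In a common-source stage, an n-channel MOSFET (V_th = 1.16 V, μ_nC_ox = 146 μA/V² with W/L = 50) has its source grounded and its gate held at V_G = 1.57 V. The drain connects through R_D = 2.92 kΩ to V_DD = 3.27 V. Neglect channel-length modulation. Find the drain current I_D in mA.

I_D = 0.614 mA

V_GS = V_G = 1.57 V, so V_ov = 1.57 − 1.16 = 0.41 V.
k_n = μ_nC_ox · (W/L) = 7.3 mA/V².
Assume saturation: I_D = ½ k_n V_ov² = 0.5 × 7.3 × 0.41² = 0.614 mA, giving V_DS = V_DD − I_D R_D = 3.27 − 0.614 × 2.92 = 1.48 V.
V_DS = 1.48 V ≥ V_ov = 0.41 V, confirming saturation.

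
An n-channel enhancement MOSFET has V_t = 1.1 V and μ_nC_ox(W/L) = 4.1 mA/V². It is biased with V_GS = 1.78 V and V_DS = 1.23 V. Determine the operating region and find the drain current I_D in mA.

V_ov = V_GS − V_t = 1.78 − 1.1 = 0.68 V.
Since V_DS = 1.23 V ≥ V_ov = 0.68 V, the device is in saturation.
I_D = ½ k_n V_ov² = 0.5 × 4.1 × 0.68² = 0.948 mA.

Saturation; I_D = 0.948 mA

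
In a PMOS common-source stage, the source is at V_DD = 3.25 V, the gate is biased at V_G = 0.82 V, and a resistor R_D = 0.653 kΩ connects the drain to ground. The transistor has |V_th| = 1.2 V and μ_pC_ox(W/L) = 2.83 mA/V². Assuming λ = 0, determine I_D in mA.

V_SG = V_DD − V_G = 3.25 − 0.82 = 2.43 V, so V_ov = 2.43 − 1.2 = 1.23 V.
Assume saturation: I_D = ½ k_p V_ov² = 0.5 × 2.83 × 1.23² = 2.14 mA, giving V_SD = V_DD − I_D R_D = 3.25 − 2.14 × 0.653 = 1.85 V.
V_SD = 1.85 V ≥ V_ov = 1.23 V, confirming saturation.

I_D = 2.14 mA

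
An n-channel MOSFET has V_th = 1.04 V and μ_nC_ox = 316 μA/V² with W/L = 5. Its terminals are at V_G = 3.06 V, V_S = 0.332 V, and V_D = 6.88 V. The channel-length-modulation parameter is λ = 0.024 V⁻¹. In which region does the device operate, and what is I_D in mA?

V_GS = V_G − V_S = 3.06 − 0.332 = 2.73 V; V_DS = V_D − V_S = 6.88 − 0.332 = 6.55 V.
k_n = μ_nC_ox · (W/L) = 1.58 mA/V².
V_ov = V_GS − V_th = 2.73 − 1.04 = 1.69 V.
Since V_DS = 6.55 V ≥ V_ov = 1.69 V, the device is in saturation.
I_D = ½ k_n V_ov² (1 + λ V_DS) = 0.5 × 1.58 × 1.69² × (1 + 0.024 × 6.55) = 2.6 mA.

Saturation; I_D = 2.60 mA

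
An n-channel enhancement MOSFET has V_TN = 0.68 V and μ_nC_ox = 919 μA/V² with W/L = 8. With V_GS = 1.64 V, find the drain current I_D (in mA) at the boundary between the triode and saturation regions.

At the boundary V_DS = V_ov = V_GS − V_TN = 1.64 − 0.68 = 0.96 V.
k_n = μ_nC_ox · (W/L) = 7.352 mA/V².
I_D = ½ k_n V_ov² = 0.5 × 7.352 × 0.96² = 3.39 mA.

I_D = 3.39 mA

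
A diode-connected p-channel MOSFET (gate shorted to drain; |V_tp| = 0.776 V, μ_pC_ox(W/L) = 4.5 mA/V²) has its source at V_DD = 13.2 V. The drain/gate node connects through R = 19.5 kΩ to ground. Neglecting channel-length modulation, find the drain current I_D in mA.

With gate tied to drain, V_SG = V_SD ≥ V_SG − |V_tp|, so the device is in saturation.
KCL at the drain: ½ k_p (V_SG − |V_tp|)² = (V_DD − V_SG)/R.
Let x = V_SG − 0.776. Then 43.9 x² + x − 12.42 = 0, giving x = 0.521 V (positive root), so V_SG = 1.3 V.
I_D = (V_DD − V_SG)/R = (13.2 − 1.3) / 19.5 = 0.61 mA.

I_D = 0.610 mA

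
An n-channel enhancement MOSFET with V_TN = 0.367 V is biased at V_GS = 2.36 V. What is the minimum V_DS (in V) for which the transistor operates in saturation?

V_DS,sat = 1.99 V

The boundary between triode and saturation is V_DS = V_GS − V_TN = V_ov.
V_ov = 2.36 − 0.367 = 1.99 V.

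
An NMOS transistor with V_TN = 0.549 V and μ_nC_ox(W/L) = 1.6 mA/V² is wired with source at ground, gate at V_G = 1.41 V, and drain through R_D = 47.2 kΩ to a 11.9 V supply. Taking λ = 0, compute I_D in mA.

V_GS = V_G = 1.41 V, so V_ov = 1.41 − 0.549 = 0.861 V.
Assume saturation: I_D = ½ k_n V_ov² = 0.5 × 1.6 × 0.861² = 0.593 mA, giving V_DS = V_DD − I_D R_D = 11.9 − 0.593 × 47.2 = -16.1 V.
But -16.1 V < V_ov = 0.861 V, so the device is actually in triode.
In triode I_D = k_n[V_ov V_DS − ½ V_DS²] and I_D = (V_DD − V_DS)/R_D. Equating: 37.8 V_DS² − 66.02 V_DS + 11.9 = 0, giving V_DS = 0.204 V (the root below V_ov).
I_D = (11.9 − 0.204) / 47.2 = 0.248 mA.

I_D = 0.248 mA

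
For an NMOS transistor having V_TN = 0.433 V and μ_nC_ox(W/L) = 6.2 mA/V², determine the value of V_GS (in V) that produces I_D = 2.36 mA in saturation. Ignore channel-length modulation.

V_GS = 1.31 V

In saturation I_D = ½ k_n (V_GS − V_TN)², so V_GS − V_TN = √(2 I_D / k_n) = √(2 × 2.36 / 6.2) = 0.873 V.
V_GS = 0.433 + 0.873 = 1.31 V.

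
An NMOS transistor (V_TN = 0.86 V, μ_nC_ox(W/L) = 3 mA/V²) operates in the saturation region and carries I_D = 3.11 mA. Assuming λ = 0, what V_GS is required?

V_GS = 2.30 V

In saturation I_D = ½ k_n (V_GS − V_TN)², so V_GS − V_TN = √(2 I_D / k_n) = √(2 × 3.11 / 3) = 1.44 V.
V_GS = 0.86 + 1.44 = 2.3 V.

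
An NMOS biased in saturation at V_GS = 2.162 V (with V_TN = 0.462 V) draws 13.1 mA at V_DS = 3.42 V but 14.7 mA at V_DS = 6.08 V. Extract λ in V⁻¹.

With V_GS fixed, I_D ∝ (1 + λ V_DS) in saturation, so I_D2/I_D1 = (1 + λ V_DS2)/(1 + λ V_DS1).
14.7/13.1 = 1.122 = (1 + 6.08 λ)/(1 + 3.42 λ).
Solving: λ (I_D1 V_DS2 − I_D2 V_DS1) = I_D2 − I_D1, so λ = (14.7 − 13.1) / (13.1 × 6.08 − 14.7 × 3.42) = 1.6 / 29.4 = 0.0545 V⁻¹.

λ = 0.0545 V⁻¹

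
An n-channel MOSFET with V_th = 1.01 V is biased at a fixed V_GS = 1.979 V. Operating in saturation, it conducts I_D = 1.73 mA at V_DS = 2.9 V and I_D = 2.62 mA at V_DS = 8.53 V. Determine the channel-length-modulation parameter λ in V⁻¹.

With V_GS fixed, I_D ∝ (1 + λ V_DS) in saturation, so I_D2/I_D1 = (1 + λ V_DS2)/(1 + λ V_DS1).
2.62/1.73 = 1.514 = (1 + 8.53 λ)/(1 + 2.9 λ).
Solving: λ (I_D1 V_DS2 − I_D2 V_DS1) = I_D2 − I_D1, so λ = (2.62 − 1.73) / (1.73 × 8.53 − 2.62 × 2.9) = 0.89 / 7.16 = 0.124 V⁻¹.

λ = 0.124 V⁻¹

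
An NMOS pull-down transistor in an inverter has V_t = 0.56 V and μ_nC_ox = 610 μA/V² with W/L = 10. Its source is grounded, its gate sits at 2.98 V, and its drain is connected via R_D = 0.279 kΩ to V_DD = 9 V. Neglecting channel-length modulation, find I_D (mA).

V_GS = V_G = 2.98 V, so V_ov = 2.98 − 0.56 = 2.42 V.
k_n = μ_nC_ox · (W/L) = 6.1 mA/V².
Assume saturation: I_D = ½ k_n V_ov² = 0.5 × 6.1 × 2.42² = 17.9 mA, giving V_DS = V_DD − I_D R_D = 9 − 17.9 × 0.279 = 4.02 V.
V_DS = 4.02 V ≥ V_ov = 2.42 V, confirming saturation.

I_D = 17.9 mA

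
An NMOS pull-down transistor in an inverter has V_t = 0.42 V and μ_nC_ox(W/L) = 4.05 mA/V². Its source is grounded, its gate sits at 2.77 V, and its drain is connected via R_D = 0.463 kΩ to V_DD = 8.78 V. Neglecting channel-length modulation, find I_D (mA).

V_GS = V_G = 2.77 V, so V_ov = 2.77 − 0.42 = 2.35 V.
Assume saturation: I_D = ½ k_n V_ov² = 0.5 × 4.05 × 2.35² = 11.2 mA, giving V_DS = V_DD − I_D R_D = 8.78 − 11.2 × 0.463 = 3.6 V.
V_DS = 3.6 V ≥ V_ov = 2.35 V, confirming saturation.

I_D = 11.2 mA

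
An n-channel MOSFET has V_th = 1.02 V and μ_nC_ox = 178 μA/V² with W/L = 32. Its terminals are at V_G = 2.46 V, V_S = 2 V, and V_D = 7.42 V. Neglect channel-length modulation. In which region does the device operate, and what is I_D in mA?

V_GS = V_G − V_S = 2.46 − 2 = 0.46 V; V_DS = V_D − V_S = 7.42 − 2 = 5.42 V.
V_GS = 0.46 V < V_th = 1.02 V, so the transistor is in cutoff.

Cutoff; I_D = 0 mA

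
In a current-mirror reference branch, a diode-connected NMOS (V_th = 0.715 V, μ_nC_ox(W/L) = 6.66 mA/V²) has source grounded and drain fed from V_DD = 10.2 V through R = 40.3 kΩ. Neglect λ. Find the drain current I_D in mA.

I_D = 0.229 mA

With gate tied to drain, V_GS = V_DS ≥ V_GS − V_th, so the device is in saturation.
KCL at the drain: ½ k_n (V_GS − V_th)² = (V_DD − V_GS)/R.
Let x = V_GS − 0.715. Then 134 x² + x − 9.485 = 0, giving x = 0.262 V (positive root), so V_GS = 0.977 V.
I_D = (V_DD − V_GS)/R = (10.2 − 0.977) / 40.3 = 0.229 mA.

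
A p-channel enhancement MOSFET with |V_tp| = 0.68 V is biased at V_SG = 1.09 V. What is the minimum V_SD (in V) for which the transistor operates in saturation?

The boundary between triode and saturation is V_SD = V_SG − |V_tp| = V_ov.
V_ov = 1.09 − 0.68 = 0.41 V.

V_SD,sat = 0.410 V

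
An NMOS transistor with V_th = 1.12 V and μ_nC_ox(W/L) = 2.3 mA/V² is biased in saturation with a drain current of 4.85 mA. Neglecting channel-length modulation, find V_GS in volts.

V_GS = 3.17 V

In saturation I_D = ½ k_n (V_GS − V_th)², so V_GS − V_th = √(2 I_D / k_n) = √(2 × 4.85 / 2.3) = 2.05 V.
V_GS = 1.12 + 2.05 = 3.17 V.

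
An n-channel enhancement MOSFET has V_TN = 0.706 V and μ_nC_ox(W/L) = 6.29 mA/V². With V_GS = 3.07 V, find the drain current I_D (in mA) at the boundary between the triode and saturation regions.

At the boundary V_DS = V_ov = V_GS − V_TN = 3.07 − 0.706 = 2.36 V.
I_D = ½ k_n V_ov² = 0.5 × 6.29 × 2.36² = 17.6 mA.

I_D = 17.6 mA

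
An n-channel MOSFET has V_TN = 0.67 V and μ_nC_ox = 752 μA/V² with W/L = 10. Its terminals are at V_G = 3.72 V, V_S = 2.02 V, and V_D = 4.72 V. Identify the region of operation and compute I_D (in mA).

V_GS = V_G − V_S = 3.72 − 2.02 = 1.7 V; V_DS = V_D − V_S = 4.72 − 2.02 = 2.7 V.
k_n = μ_nC_ox · (W/L) = 7.52 mA/V².
V_ov = V_GS − V_TN = 1.7 − 0.67 = 1.03 V.
Since V_DS = 2.7 V ≥ V_ov = 1.03 V, the device is in saturation.
I_D = ½ k_n V_ov² = 0.5 × 7.52 × 1.03² = 3.99 mA.

Saturation; I_D = 3.99 mA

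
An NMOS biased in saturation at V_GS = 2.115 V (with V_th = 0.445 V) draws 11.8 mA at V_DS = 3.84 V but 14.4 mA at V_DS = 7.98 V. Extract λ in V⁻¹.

λ = 0.0669 V⁻¹

With V_GS fixed, I_D ∝ (1 + λ V_DS) in saturation, so I_D2/I_D1 = (1 + λ V_DS2)/(1 + λ V_DS1).
14.4/11.8 = 1.22 = (1 + 7.98 λ)/(1 + 3.84 λ).
Solving: λ (I_D1 V_DS2 − I_D2 V_DS1) = I_D2 − I_D1, so λ = (14.4 − 11.8) / (11.8 × 7.98 − 14.4 × 3.84) = 2.6 / 38.9 = 0.0669 V⁻¹.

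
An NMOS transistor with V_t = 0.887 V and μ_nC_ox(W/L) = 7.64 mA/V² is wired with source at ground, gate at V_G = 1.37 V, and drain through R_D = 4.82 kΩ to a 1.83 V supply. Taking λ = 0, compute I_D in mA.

V_GS = V_G = 1.37 V, so V_ov = 1.37 − 0.887 = 0.483 V.
Assume saturation: I_D = ½ k_n V_ov² = 0.5 × 7.64 × 0.483² = 0.891 mA, giving V_DS = V_DD − I_D R_D = 1.83 − 0.891 × 4.82 = -2.47 V.
But -2.47 V < V_ov = 0.483 V, so the device is actually in triode.
In triode I_D = k_n[V_ov V_DS − ½ V_DS²] and I_D = (V_DD − V_DS)/R_D. Equating: 18.4 V_DS² − 18.79 V_DS + 1.83 = 0, giving V_DS = 0.109 V (the root below V_ov).
I_D = (1.83 − 0.109) / 4.82 = 0.357 mA.

I_D = 0.357 mA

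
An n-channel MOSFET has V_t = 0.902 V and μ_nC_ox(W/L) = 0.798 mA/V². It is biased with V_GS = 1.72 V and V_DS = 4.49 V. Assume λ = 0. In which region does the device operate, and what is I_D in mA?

V_ov = V_GS − V_t = 1.72 − 0.902 = 0.818 V.
Since V_DS = 4.49 V ≥ V_ov = 0.818 V, the device is in saturation.
I_D = ½ k_n V_ov² = 0.5 × 0.798 × 0.818² = 0.267 mA.

Saturation; I_D = 0.267 mA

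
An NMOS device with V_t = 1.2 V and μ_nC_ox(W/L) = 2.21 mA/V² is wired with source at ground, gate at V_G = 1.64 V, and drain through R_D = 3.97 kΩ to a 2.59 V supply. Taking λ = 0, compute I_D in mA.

I_D = 0.214 mA

V_GS = V_G = 1.64 V, so V_ov = 1.64 − 1.2 = 0.44 V.
Assume saturation: I_D = ½ k_n V_ov² = 0.5 × 2.21 × 0.44² = 0.214 mA, giving V_DS = V_DD − I_D R_D = 2.59 − 0.214 × 3.97 = 1.74 V.
V_DS = 1.74 V ≥ V_ov = 0.44 V, confirming saturation.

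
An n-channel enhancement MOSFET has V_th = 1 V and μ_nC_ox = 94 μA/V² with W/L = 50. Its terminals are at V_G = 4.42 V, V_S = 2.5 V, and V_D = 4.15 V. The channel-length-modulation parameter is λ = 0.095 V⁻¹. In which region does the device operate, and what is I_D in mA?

V_GS = V_G − V_S = 4.42 − 2.5 = 1.92 V; V_DS = V_D − V_S = 4.15 − 2.5 = 1.65 V.
k_n = μ_nC_ox · (W/L) = 4.7 mA/V².
V_ov = V_GS − V_th = 1.92 − 1 = 0.92 V.
Since V_DS = 1.65 V ≥ V_ov = 0.92 V, the device is in saturation.
I_D = ½ k_n V_ov² (1 + λ V_DS) = 0.5 × 4.7 × 0.92² × (1 + 0.095 × 1.65) = 2.3 mA.

Saturation; I_D = 2.30 mA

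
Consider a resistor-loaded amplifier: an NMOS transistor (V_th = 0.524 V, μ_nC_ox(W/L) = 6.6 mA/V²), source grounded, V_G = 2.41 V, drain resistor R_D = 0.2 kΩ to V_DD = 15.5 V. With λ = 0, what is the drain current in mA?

V_GS = V_G = 2.41 V, so V_ov = 2.41 − 0.524 = 1.89 V.
Assume saturation: I_D = ½ k_n V_ov² = 0.5 × 6.6 × 1.89² = 11.7 mA, giving V_DS = V_DD − I_D R_D = 15.5 − 11.7 × 0.2 = 13.2 V.
V_DS = 13.2 V ≥ V_ov = 1.89 V, confirming saturation.

I_D = 11.7 mA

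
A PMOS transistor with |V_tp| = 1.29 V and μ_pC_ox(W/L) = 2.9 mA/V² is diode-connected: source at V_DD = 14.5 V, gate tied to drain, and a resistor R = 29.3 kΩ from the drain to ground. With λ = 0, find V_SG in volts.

With gate tied to drain, V_SG = V_SD ≥ V_SG − |V_tp|, so the device is in saturation.
KCL at the drain: ½ k_p (V_SG − |V_tp|)² = (V_DD − V_SG)/R.
Let x = V_SG − 1.29. Then 42.5 x² + x − 13.21 = 0, giving x = 0.546 V (positive root), so V_SG = 1.84 V.
I_D = (V_DD − V_SG)/R = (14.5 − 1.84) / 29.3 = 0.432 mA.

V_SG = 1.84 V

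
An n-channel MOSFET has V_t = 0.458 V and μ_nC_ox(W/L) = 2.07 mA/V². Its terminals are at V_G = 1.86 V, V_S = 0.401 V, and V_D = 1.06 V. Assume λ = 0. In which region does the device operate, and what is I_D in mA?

V_GS = V_G − V_S = 1.86 − 0.401 = 1.46 V; V_DS = V_D − V_S = 1.06 − 0.401 = 0.659 V.
V_ov = V_GS − V_t = 1.46 − 0.458 = 1 V.
Since V_DS = 0.659 V < V_ov = 1 V, the device is in the triode region.
I_D = k_n [V_ov · V_DS − ½ V_DS²] = 2.07 × [1 × 0.659 − 0.5 × 0.659²] = 0.916 mA.

Triode; I_D = 0.916 mA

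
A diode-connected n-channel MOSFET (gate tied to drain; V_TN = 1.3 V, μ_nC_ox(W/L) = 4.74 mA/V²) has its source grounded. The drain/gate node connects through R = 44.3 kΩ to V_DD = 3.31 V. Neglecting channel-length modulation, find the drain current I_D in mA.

With gate tied to drain, V_GS = V_DS ≥ V_GS − V_TN, so the device is in saturation.
KCL at the drain: ½ k_n (V_GS − V_TN)² = (V_DD − V_GS)/R.
Let x = V_GS − 1.3. Then 105 x² + x − 2.01 = 0, giving x = 0.134 V (positive root), so V_GS = 1.43 V.
I_D = (V_DD − V_GS)/R = (3.31 − 1.43) / 44.3 = 0.0424 mA.

I_D = 0.0424 mA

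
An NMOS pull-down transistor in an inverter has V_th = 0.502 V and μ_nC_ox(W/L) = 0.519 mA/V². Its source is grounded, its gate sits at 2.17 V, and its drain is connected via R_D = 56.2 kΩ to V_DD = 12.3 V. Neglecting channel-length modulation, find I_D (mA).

V_GS = V_G = 2.17 V, so V_ov = 2.17 − 0.502 = 1.67 V.
Assume saturation: I_D = ½ k_n V_ov² = 0.5 × 0.519 × 1.67² = 0.722 mA, giving V_DS = V_DD − I_D R_D = 12.3 − 0.722 × 56.2 = -28.3 V.
But -28.3 V < V_ov = 1.67 V, so the device is actually in triode.
In triode I_D = k_n[V_ov V_DS − ½ V_DS²] and I_D = (V_DD − V_DS)/R_D. Equating: 14.6 V_DS² − 49.65 V_DS + 12.3 = 0, giving V_DS = 0.269 V (the root below V_ov).
I_D = (12.3 − 0.269) / 56.2 = 0.214 mA.

I_D = 0.214 mA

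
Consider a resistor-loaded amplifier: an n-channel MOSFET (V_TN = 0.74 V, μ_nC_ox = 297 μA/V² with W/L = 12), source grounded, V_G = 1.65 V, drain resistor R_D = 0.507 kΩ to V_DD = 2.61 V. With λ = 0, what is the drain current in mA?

V_GS = V_G = 1.65 V, so V_ov = 1.65 − 0.74 = 0.91 V.
k_n = μ_nC_ox · (W/L) = 3.564 mA/V².
Assume saturation: I_D = ½ k_n V_ov² = 0.5 × 3.564 × 0.91² = 1.48 mA, giving V_DS = V_DD − I_D R_D = 2.61 − 1.48 × 0.507 = 1.86 V.
V_DS = 1.86 V ≥ V_ov = 0.91 V, confirming saturation.

I_D = 1.48 mA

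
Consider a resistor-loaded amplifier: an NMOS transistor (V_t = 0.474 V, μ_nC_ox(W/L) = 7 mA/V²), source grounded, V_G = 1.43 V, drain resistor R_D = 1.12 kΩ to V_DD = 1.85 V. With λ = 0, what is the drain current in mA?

V_GS = V_G = 1.43 V, so V_ov = 1.43 − 0.474 = 0.956 V.
Assume saturation: I_D = ½ k_n V_ov² = 0.5 × 7 × 0.956² = 3.2 mA, giving V_DS = V_DD − I_D R_D = 1.85 − 3.2 × 1.12 = -1.73 V.
But -1.73 V < V_ov = 0.956 V, so the device is actually in triode.
In triode I_D = k_n[V_ov V_DS − ½ V_DS²] and I_D = (V_DD − V_DS)/R_D. Equating: 3.92 V_DS² − 8.495 V_DS + 1.85 = 0, giving V_DS = 0.246 V (the root below V_ov).
I_D = (1.85 − 0.246) / 1.12 = 1.43 mA.

I_D = 1.43 mA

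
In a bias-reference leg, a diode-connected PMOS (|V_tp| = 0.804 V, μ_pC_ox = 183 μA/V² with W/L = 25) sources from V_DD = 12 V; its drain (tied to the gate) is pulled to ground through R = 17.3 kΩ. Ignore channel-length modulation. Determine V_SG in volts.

With gate tied to drain, V_SG = V_SD ≥ V_SG − |V_tp|, so the device is in saturation.
k_p = μ_pC_ox · (W/L) = 4.575 mA/V².
KCL at the drain: ½ k_p (V_SG − |V_tp|)² = (V_DD − V_SG)/R.
Let x = V_SG − 0.804. Then 39.6 x² + x − 11.2 = 0, giving x = 0.519 V (positive root), so V_SG = 1.32 V.
I_D = (V_DD − V_SG)/R = (12 − 1.32) / 17.3 = 0.617 mA.

V_SG = 1.32 V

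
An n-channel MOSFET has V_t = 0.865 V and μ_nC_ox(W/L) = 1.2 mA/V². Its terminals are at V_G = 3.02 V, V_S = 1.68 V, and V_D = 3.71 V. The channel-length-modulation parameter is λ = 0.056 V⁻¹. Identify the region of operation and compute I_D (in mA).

Saturation; I_D = 0.151 mA

V_GS = V_G − V_S = 3.02 − 1.68 = 1.34 V; V_DS = V_D − V_S = 3.71 − 1.68 = 2.03 V.
V_ov = V_GS − V_t = 1.34 − 0.865 = 0.475 V.
Since V_DS = 2.03 V ≥ V_ov = 0.475 V, the device is in saturation.
I_D = ½ k_n V_ov² (1 + λ V_DS) = 0.5 × 1.2 × 0.475² × (1 + 0.056 × 2.03) = 0.151 mA.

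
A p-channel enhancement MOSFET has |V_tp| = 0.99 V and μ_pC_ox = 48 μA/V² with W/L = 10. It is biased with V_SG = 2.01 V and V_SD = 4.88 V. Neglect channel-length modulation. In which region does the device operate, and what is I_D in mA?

Saturation; I_D = 0.250 mA

k_p = μ_pC_ox · (W/L) = 0.48 mA/V².
V_ov = V_SG − |V_tp| = 2.01 − 0.99 = 1.02 V.
Since V_SD = 4.88 V ≥ V_ov = 1.02 V, the device is in saturation.
I_D = ½ k_p V_ov² = 0.5 × 0.48 × 1.02² = 0.25 mA.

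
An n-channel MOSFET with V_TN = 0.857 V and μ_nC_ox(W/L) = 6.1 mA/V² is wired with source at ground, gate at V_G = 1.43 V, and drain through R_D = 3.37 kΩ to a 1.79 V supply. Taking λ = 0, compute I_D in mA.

I_D = 0.483 mA

V_GS = V_G = 1.43 V, so V_ov = 1.43 − 0.857 = 0.573 V.
Assume saturation: I_D = ½ k_n V_ov² = 0.5 × 6.1 × 0.573² = 1 mA, giving V_DS = V_DD − I_D R_D = 1.79 − 1 × 3.37 = -1.58 V.
But -1.58 V < V_ov = 0.573 V, so the device is actually in triode.
In triode I_D = k_n[V_ov V_DS − ½ V_DS²] and I_D = (V_DD − V_DS)/R_D. Equating: 10.3 V_DS² − 12.78 V_DS + 1.79 = 0, giving V_DS = 0.161 V (the root below V_ov).
I_D = (1.79 − 0.161) / 3.37 = 0.483 mA.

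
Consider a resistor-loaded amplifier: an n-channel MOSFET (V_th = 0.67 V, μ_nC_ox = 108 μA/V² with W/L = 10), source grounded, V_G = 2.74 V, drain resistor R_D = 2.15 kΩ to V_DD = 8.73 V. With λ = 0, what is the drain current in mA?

I_D = 2.31 mA

V_GS = V_G = 2.74 V, so V_ov = 2.74 − 0.67 = 2.07 V.
k_n = μ_nC_ox · (W/L) = 1.08 mA/V².
Assume saturation: I_D = ½ k_n V_ov² = 0.5 × 1.08 × 2.07² = 2.31 mA, giving V_DS = V_DD − I_D R_D = 8.73 − 2.31 × 2.15 = 3.76 V.
V_DS = 3.76 V ≥ V_ov = 2.07 V, confirming saturation.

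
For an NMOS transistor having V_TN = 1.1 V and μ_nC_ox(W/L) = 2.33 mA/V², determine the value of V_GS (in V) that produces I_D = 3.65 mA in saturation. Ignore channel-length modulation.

V_GS = 2.87 V

In saturation I_D = ½ k_n (V_GS − V_TN)², so V_GS − V_TN = √(2 I_D / k_n) = √(2 × 3.65 / 2.33) = 1.77 V.
V_GS = 1.1 + 1.77 = 2.87 V.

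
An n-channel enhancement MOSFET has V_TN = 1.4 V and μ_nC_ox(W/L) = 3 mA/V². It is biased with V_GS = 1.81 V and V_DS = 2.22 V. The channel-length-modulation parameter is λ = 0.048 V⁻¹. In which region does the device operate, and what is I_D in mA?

Saturation; I_D = 0.279 mA

V_ov = V_GS − V_TN = 1.81 − 1.4 = 0.41 V.
Since V_DS = 2.22 V ≥ V_ov = 0.41 V, the device is in saturation.
I_D = ½ k_n V_ov² (1 + λ V_DS) = 0.5 × 3 × 0.41² × (1 + 0.048 × 2.22) = 0.279 mA.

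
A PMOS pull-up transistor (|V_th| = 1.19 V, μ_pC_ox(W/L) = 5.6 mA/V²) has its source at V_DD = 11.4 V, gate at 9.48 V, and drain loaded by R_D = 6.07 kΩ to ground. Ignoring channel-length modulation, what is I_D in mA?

I_D = 1.49 mA

V_SG = V_DD − V_G = 11.4 − 9.48 = 1.92 V, so V_ov = 1.92 − 1.19 = 0.73 V.
Assume saturation: I_D = ½ k_p V_ov² = 0.5 × 5.6 × 0.73² = 1.49 mA, giving V_SD = V_DD − I_D R_D = 11.4 − 1.49 × 6.07 = 2.34 V.
V_SD = 2.34 V ≥ V_ov = 0.73 V, confirming saturation.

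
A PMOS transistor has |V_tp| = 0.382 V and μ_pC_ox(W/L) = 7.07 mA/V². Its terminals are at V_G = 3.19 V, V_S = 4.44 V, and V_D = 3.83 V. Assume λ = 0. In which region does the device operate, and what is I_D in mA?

Triode; I_D = 2.43 mA

V_SG = V_S − V_G = 4.44 − 3.19 = 1.25 V; V_SD = V_S − V_D = 4.44 − 3.83 = 0.61 V.
V_ov = V_SG − |V_tp| = 1.25 − 0.382 = 0.868 V.
Since V_SD = 0.61 V < V_ov = 0.868 V, the device is in the triode region.
I_D = k_p [V_ov · V_SD − ½ V_SD²] = 7.07 × [0.868 × 0.61 − 0.5 × 0.61²] = 2.43 mA.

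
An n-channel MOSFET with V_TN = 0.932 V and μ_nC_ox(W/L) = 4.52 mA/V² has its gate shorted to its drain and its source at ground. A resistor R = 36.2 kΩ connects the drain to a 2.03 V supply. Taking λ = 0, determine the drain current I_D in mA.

I_D = 0.0273 mA

With gate tied to drain, V_GS = V_DS ≥ V_GS − V_TN, so the device is in saturation.
KCL at the drain: ½ k_n (V_GS − V_TN)² = (V_DD − V_GS)/R.
Let x = V_GS − 0.932. Then 81.8 x² + x − 1.098 = 0, giving x = 0.11 V (positive root), so V_GS = 1.04 V.
I_D = (V_DD − V_GS)/R = (2.03 − 1.04) / 36.2 = 0.0273 mA.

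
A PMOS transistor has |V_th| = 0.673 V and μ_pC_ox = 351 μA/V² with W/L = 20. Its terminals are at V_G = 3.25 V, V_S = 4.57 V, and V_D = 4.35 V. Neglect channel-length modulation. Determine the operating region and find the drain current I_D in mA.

V_SG = V_S − V_G = 4.57 − 3.25 = 1.32 V; V_SD = V_S − V_D = 4.57 − 4.35 = 0.22 V.
k_p = μ_pC_ox · (W/L) = 7.02 mA/V².
V_ov = V_SG − |V_th| = 1.32 − 0.673 = 0.647 V.
Since V_SD = 0.22 V < V_ov = 0.647 V, the device is in the triode region.
I_D = k_p [V_ov · V_SD − ½ V_SD²] = 7.02 × [0.647 × 0.22 − 0.5 × 0.22²] = 0.829 mA.

Triode; I_D = 0.829 mA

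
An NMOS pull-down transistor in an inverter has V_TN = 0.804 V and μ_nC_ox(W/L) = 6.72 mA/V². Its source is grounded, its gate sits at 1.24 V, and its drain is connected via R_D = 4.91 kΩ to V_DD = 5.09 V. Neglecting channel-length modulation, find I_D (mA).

V_GS = V_G = 1.24 V, so V_ov = 1.24 − 0.804 = 0.436 V.
Assume saturation: I_D = ½ k_n V_ov² = 0.5 × 6.72 × 0.436² = 0.639 mA, giving V_DS = V_DD − I_D R_D = 5.09 − 0.639 × 4.91 = 1.95 V.
V_DS = 1.95 V ≥ V_ov = 0.436 V, confirming saturation.

I_D = 0.639 mA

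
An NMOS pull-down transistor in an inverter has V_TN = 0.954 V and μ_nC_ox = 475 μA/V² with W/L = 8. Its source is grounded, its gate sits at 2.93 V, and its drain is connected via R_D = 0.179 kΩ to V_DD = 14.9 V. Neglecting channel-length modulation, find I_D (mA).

V_GS = V_G = 2.93 V, so V_ov = 2.93 − 0.954 = 1.98 V.
k_n = μ_nC_ox · (W/L) = 3.8 mA/V².
Assume saturation: I_D = ½ k_n V_ov² = 0.5 × 3.8 × 1.98² = 7.42 mA, giving V_DS = V_DD − I_D R_D = 14.9 − 7.42 × 0.179 = 13.6 V.
V_DS = 13.6 V ≥ V_ov = 1.98 V, confirming saturation.

I_D = 7.42 mA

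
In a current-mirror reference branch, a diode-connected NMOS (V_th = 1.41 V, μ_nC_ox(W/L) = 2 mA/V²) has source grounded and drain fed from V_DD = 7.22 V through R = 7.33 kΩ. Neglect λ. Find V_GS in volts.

V_GS = 2.23 V

With gate tied to drain, V_GS = V_DS ≥ V_GS − V_th, so the device is in saturation.
KCL at the drain: ½ k_n (V_GS − V_th)² = (V_DD − V_GS)/R.
Let x = V_GS − 1.41. Then 7.33 x² + x − 5.81 = 0, giving x = 0.825 V (positive root), so V_GS = 2.23 V.
I_D = (V_DD − V_GS)/R = (7.22 − 2.23) / 7.33 = 0.68 mA.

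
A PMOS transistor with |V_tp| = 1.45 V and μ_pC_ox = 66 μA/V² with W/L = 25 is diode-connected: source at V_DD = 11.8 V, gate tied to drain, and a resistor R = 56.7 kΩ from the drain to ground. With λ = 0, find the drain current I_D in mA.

I_D = 0.174 mA

With gate tied to drain, V_SG = V_SD ≥ V_SG − |V_tp|, so the device is in saturation.
k_p = μ_pC_ox · (W/L) = 1.65 mA/V².
KCL at the drain: ½ k_p (V_SG − |V_tp|)² = (V_DD − V_SG)/R.
Let x = V_SG − 1.45. Then 46.8 x² + x − 10.35 = 0, giving x = 0.46 V (positive root), so V_SG = 1.91 V.
I_D = (V_DD − V_SG)/R = (11.8 − 1.91) / 56.7 = 0.174 mA.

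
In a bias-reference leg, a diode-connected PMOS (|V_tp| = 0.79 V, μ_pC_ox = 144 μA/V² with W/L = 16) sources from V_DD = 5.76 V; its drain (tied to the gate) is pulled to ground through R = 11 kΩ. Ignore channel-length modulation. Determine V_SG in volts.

V_SG = 1.38 V

With gate tied to drain, V_SG = V_SD ≥ V_SG − |V_tp|, so the device is in saturation.
k_p = μ_pC_ox · (W/L) = 2.304 mA/V².
KCL at the drain: ½ k_p (V_SG − |V_tp|)² = (V_DD − V_SG)/R.
Let x = V_SG − 0.79. Then 12.7 x² + x − 4.97 = 0, giving x = 0.588 V (positive root), so V_SG = 1.38 V.
I_D = (V_DD − V_SG)/R = (5.76 − 1.38) / 11 = 0.398 mA.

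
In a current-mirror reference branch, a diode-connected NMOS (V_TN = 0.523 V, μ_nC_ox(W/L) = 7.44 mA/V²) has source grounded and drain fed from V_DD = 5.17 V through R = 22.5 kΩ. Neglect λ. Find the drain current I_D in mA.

I_D = 0.196 mA

With gate tied to drain, V_GS = V_DS ≥ V_GS − V_TN, so the device is in saturation.
KCL at the drain: ½ k_n (V_GS − V_TN)² = (V_DD − V_GS)/R.
Let x = V_GS − 0.523. Then 83.7 x² + x − 4.647 = 0, giving x = 0.23 V (positive root), so V_GS = 0.753 V.
I_D = (V_DD − V_GS)/R = (5.17 − 0.753) / 22.5 = 0.196 mA.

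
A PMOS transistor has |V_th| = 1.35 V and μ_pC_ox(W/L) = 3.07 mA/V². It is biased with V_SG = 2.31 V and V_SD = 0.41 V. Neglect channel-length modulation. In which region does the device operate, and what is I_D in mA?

V_ov = V_SG − |V_th| = 2.31 − 1.35 = 0.96 V.
Since V_SD = 0.41 V < V_ov = 0.96 V, the device is in the triode region.
I_D = k_p [V_ov · V_SD − ½ V_SD²] = 3.07 × [0.96 × 0.41 − 0.5 × 0.41²] = 0.95 mA.

Triode; I_D = 0.950 mA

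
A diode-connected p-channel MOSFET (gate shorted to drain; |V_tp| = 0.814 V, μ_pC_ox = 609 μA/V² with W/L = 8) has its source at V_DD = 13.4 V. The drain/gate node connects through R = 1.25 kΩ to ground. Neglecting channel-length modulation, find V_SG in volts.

With gate tied to drain, V_SG = V_SD ≥ V_SG − |V_tp|, so the device is in saturation.
k_p = μ_pC_ox · (W/L) = 4.872 mA/V².
KCL at the drain: ½ k_p (V_SG − |V_tp|)² = (V_DD − V_SG)/R.
Let x = V_SG − 0.814. Then 3.04 x² + x − 12.59 = 0, giving x = 1.88 V (positive root), so V_SG = 2.69 V.
I_D = (V_DD − V_SG)/R = (13.4 − 2.69) / 1.25 = 8.57 mA.

V_SG = 2.69 V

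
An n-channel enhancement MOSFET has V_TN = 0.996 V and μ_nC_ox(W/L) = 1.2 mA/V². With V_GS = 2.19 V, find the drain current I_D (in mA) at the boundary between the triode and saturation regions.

I_D = 0.855 mA

At the boundary V_DS = V_ov = V_GS − V_TN = 2.19 − 0.996 = 1.19 V.
I_D = ½ k_n V_ov² = 0.5 × 1.2 × 1.19² = 0.855 mA.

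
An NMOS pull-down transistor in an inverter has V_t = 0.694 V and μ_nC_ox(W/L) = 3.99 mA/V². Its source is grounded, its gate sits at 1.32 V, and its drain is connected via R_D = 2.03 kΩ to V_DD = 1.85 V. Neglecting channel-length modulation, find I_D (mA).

V_GS = V_G = 1.32 V, so V_ov = 1.32 − 0.694 = 0.626 V.
Assume saturation: I_D = ½ k_n V_ov² = 0.5 × 3.99 × 0.626² = 0.782 mA, giving V_DS = V_DD − I_D R_D = 1.85 − 0.782 × 2.03 = 0.263 V.
But 0.263 V < V_ov = 0.626 V, so the device is actually in triode.
In triode I_D = k_n[V_ov V_DS − ½ V_DS²] and I_D = (V_DD − V_DS)/R_D. Equating: 4.05 V_DS² − 6.07 V_DS + 1.85 = 0, giving V_DS = 0.426 V (the root below V_ov).
I_D = (1.85 − 0.426) / 2.03 = 0.702 mA.

I_D = 0.702 mA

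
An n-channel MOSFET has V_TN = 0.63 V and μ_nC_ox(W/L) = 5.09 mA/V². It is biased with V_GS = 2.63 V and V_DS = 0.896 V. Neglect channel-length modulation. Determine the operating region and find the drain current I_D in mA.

Triode; I_D = 7.08 mA

V_ov = V_GS − V_TN = 2.63 − 0.63 = 2 V.
Since V_DS = 0.896 V < V_ov = 2 V, the device is in the triode region.
I_D = k_n [V_ov · V_DS − ½ V_DS²] = 5.09 × [2 × 0.896 − 0.5 × 0.896²] = 7.08 mA.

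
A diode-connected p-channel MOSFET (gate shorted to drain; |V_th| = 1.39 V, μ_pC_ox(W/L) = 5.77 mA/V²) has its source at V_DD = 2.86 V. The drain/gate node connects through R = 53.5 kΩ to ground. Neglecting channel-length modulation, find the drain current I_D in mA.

With gate tied to drain, V_SG = V_SD ≥ V_SG − |V_th|, so the device is in saturation.
KCL at the drain: ½ k_p (V_SG − |V_th|)² = (V_DD − V_SG)/R.
Let x = V_SG − 1.39. Then 154 x² + x − 1.47 = 0, giving x = 0.0944 V (positive root), so V_SG = 1.48 V.
I_D = (V_DD − V_SG)/R = (2.86 − 1.48) / 53.5 = 0.0257 mA.

I_D = 0.0257 mA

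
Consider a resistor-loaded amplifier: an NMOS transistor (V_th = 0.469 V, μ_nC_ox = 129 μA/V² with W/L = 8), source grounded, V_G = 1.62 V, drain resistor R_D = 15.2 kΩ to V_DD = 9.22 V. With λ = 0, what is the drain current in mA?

V_GS = V_G = 1.62 V, so V_ov = 1.62 − 0.469 = 1.15 V.
k_n = μ_nC_ox · (W/L) = 1.032 mA/V².
Assume saturation: I_D = ½ k_n V_ov² = 0.5 × 1.032 × 1.15² = 0.684 mA, giving V_DS = V_DD − I_D R_D = 9.22 − 0.684 × 15.2 = -1.17 V.
But -1.17 V < V_ov = 1.15 V, so the device is actually in triode.
In triode I_D = k_n[V_ov V_DS − ½ V_DS²] and I_D = (V_DD − V_DS)/R_D. Equating: 7.84 V_DS² − 19.06 V_DS + 9.22 = 0, giving V_DS = 0.667 V (the root below V_ov).
I_D = (9.22 − 0.667) / 15.2 = 0.563 mA.

I_D = 0.563 mA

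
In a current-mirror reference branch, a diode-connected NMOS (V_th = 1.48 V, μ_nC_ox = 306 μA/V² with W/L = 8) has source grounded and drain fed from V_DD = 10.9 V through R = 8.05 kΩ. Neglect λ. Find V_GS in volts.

V_GS = 2.41 V

With gate tied to drain, V_GS = V_DS ≥ V_GS − V_th, so the device is in saturation.
k_n = μ_nC_ox · (W/L) = 2.448 mA/V².
KCL at the drain: ½ k_n (V_GS − V_th)² = (V_DD − V_GS)/R.
Let x = V_GS − 1.48. Then 9.85 x² + x − 9.42 = 0, giving x = 0.928 V (positive root), so V_GS = 2.41 V.
I_D = (V_DD − V_GS)/R = (10.9 − 2.41) / 8.05 = 1.05 mA.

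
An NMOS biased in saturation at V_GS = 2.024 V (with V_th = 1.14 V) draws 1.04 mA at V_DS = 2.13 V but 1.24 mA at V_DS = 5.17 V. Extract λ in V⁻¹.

With V_GS fixed, I_D ∝ (1 + λ V_DS) in saturation, so I_D2/I_D1 = (1 + λ V_DS2)/(1 + λ V_DS1).
1.24/1.04 = 1.192 = (1 + 5.17 λ)/(1 + 2.13 λ).
Solving: λ (I_D1 V_DS2 − I_D2 V_DS1) = I_D2 − I_D1, so λ = (1.24 − 1.04) / (1.04 × 5.17 − 1.24 × 2.13) = 0.2 / 2.74 = 0.0731 V⁻¹.

λ = 0.0731 V⁻¹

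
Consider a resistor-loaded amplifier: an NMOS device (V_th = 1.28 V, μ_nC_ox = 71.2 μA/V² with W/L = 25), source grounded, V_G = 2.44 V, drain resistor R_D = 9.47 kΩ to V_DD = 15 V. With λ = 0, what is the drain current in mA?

I_D = 1.20 mA

V_GS = V_G = 2.44 V, so V_ov = 2.44 − 1.28 = 1.16 V.
k_n = μ_nC_ox · (W/L) = 1.78 mA/V².
Assume saturation: I_D = ½ k_n V_ov² = 0.5 × 1.78 × 1.16² = 1.2 mA, giving V_DS = V_DD − I_D R_D = 15 − 1.2 × 9.47 = 3.66 V.
V_DS = 3.66 V ≥ V_ov = 1.16 V, confirming saturation.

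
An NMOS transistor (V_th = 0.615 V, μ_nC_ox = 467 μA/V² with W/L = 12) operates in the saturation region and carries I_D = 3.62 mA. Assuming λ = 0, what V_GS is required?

k_n = μ_nC_ox · (W/L) = 5.604 mA/V².
In saturation I_D = ½ k_n (V_GS − V_th)², so V_GS − V_th = √(2 I_D / k_n) = √(2 × 3.62 / 5.604) = 1.14 V.
V_GS = 0.615 + 1.14 = 1.75 V.

V_GS = 1.75 V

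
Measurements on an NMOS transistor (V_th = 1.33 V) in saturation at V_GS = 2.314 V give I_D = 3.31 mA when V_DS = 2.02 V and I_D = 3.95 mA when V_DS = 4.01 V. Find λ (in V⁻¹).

λ = 0.121 V⁻¹

With V_GS fixed, I_D ∝ (1 + λ V_DS) in saturation, so I_D2/I_D1 = (1 + λ V_DS2)/(1 + λ V_DS1).
3.95/3.31 = 1.193 = (1 + 4.01 λ)/(1 + 2.02 λ).
Solving: λ (I_D1 V_DS2 − I_D2 V_DS1) = I_D2 − I_D1, so λ = (3.95 − 3.31) / (3.31 × 4.01 − 3.95 × 2.02) = 0.64 / 5.29 = 0.121 V⁻¹.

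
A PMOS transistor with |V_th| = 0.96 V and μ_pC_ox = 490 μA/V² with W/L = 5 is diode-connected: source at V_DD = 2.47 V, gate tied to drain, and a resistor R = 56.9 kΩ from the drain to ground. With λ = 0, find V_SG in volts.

V_SG = 1.10 V

With gate tied to drain, V_SG = V_SD ≥ V_SG − |V_th|, so the device is in saturation.
k_p = μ_pC_ox · (W/L) = 2.45 mA/V².
KCL at the drain: ½ k_p (V_SG − |V_th|)² = (V_DD − V_SG)/R.
Let x = V_SG − 0.96. Then 69.7 x² + x − 1.51 = 0, giving x = 0.14 V (positive root), so V_SG = 1.1 V.
I_D = (V_DD − V_SG)/R = (2.47 − 1.1) / 56.9 = 0.0241 mA.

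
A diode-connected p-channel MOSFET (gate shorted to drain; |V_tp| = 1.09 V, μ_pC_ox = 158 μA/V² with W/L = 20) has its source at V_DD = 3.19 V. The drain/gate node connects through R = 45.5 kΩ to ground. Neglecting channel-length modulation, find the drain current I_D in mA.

With gate tied to drain, V_SG = V_SD ≥ V_SG − |V_tp|, so the device is in saturation.
k_p = μ_pC_ox · (W/L) = 3.16 mA/V².
KCL at the drain: ½ k_p (V_SG − |V_tp|)² = (V_DD − V_SG)/R.
Let x = V_SG − 1.09. Then 71.9 x² + x − 2.1 = 0, giving x = 0.164 V (positive root), so V_SG = 1.25 V.
I_D = (V_DD − V_SG)/R = (3.19 − 1.25) / 45.5 = 0.0425 mA.

I_D = 0.0425 mA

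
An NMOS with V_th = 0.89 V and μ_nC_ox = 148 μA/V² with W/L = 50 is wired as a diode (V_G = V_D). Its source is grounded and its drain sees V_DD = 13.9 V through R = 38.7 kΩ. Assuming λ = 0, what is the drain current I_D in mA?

With gate tied to drain, V_GS = V_DS ≥ V_GS − V_th, so the device is in saturation.
k_n = μ_nC_ox · (W/L) = 7.4 mA/V².
KCL at the drain: ½ k_n (V_GS − V_th)² = (V_DD − V_GS)/R.
Let x = V_GS − 0.89. Then 143 x² + x − 13.01 = 0, giving x = 0.298 V (positive root), so V_GS = 1.19 V.
I_D = (V_DD − V_GS)/R = (13.9 − 1.19) / 38.7 = 0.328 mA.

I_D = 0.328 mA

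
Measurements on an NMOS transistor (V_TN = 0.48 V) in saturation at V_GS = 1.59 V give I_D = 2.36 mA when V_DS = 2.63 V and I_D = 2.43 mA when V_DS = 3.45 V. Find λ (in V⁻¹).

λ = 0.0400 V⁻¹

With V_GS fixed, I_D ∝ (1 + λ V_DS) in saturation, so I_D2/I_D1 = (1 + λ V_DS2)/(1 + λ V_DS1).
2.43/2.36 = 1.03 = (1 + 3.45 λ)/(1 + 2.63 λ).
Solving: λ (I_D1 V_DS2 − I_D2 V_DS1) = I_D2 − I_D1, so λ = (2.43 − 2.36) / (2.36 × 3.45 − 2.43 × 2.63) = 0.07 / 1.75 = 0.04 V⁻¹.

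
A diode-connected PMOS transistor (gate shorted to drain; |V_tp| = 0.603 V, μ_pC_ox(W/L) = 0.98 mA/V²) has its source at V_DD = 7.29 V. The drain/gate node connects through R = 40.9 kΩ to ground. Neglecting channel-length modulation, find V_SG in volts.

V_SG = 1.16 V

With gate tied to drain, V_SG = V_SD ≥ V_SG − |V_tp|, so the device is in saturation.
KCL at the drain: ½ k_p (V_SG − |V_tp|)² = (V_DD − V_SG)/R.
Let x = V_SG − 0.603. Then 20 x² + x − 6.687 = 0, giving x = 0.553 V (positive root), so V_SG = 1.16 V.
I_D = (V_DD − V_SG)/R = (7.29 − 1.16) / 40.9 = 0.15 mA.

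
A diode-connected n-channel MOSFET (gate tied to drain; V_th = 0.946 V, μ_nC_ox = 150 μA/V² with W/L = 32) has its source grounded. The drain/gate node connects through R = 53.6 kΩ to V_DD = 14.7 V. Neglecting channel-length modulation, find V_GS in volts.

V_GS = 1.27 V

With gate tied to drain, V_GS = V_DS ≥ V_GS − V_th, so the device is in saturation.
k_n = μ_nC_ox · (W/L) = 4.8 mA/V².
KCL at the drain: ½ k_n (V_GS − V_th)² = (V_DD − V_GS)/R.
Let x = V_GS − 0.946. Then 129 x² + x − 13.75 = 0, giving x = 0.323 V (positive root), so V_GS = 1.27 V.
I_D = (V_DD − V_GS)/R = (14.7 − 1.27) / 53.6 = 0.251 mA.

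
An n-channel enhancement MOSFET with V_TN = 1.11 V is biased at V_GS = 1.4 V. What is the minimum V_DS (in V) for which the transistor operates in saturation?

The boundary between triode and saturation is V_DS = V_GS − V_TN = V_ov.
V_ov = 1.4 − 1.11 = 0.29 V.

V_DS,sat = 0.290 V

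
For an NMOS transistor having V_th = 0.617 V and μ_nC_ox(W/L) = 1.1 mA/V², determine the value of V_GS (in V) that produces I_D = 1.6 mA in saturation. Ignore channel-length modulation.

In saturation I_D = ½ k_n (V_GS − V_th)², so V_GS − V_th = √(2 I_D / k_n) = √(2 × 1.6 / 1.1) = 1.71 V.
V_GS = 0.617 + 1.71 = 2.32 V.

V_GS = 2.32 V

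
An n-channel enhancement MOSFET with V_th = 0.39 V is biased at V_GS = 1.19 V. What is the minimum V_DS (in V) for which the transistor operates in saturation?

V_DS,sat = 0.800 V

The boundary between triode and saturation is V_DS = V_GS − V_th = V_ov.
V_ov = 1.19 − 0.39 = 0.8 V.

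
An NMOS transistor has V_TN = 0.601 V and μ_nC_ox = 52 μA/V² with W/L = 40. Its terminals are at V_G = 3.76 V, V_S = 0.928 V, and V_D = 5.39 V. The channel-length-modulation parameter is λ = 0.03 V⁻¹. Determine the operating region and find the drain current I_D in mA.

V_GS = V_G − V_S = 3.76 − 0.928 = 2.83 V; V_DS = V_D − V_S = 5.39 − 0.928 = 4.46 V.
k_n = μ_nC_ox · (W/L) = 2.08 mA/V².
V_ov = V_GS − V_TN = 2.83 − 0.601 = 2.23 V.
Since V_DS = 4.46 V ≥ V_ov = 2.23 V, the device is in saturation.
I_D = ½ k_n V_ov² (1 + λ V_DS) = 0.5 × 2.08 × 2.23² × (1 + 0.03 × 4.46) = 5.87 mA.

Saturation; I_D = 5.87 mA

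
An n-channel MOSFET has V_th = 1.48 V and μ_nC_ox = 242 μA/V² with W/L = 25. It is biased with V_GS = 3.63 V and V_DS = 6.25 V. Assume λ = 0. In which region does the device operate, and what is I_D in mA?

Saturation; I_D = 14.0 mA

k_n = μ_nC_ox · (W/L) = 6.05 mA/V².
V_ov = V_GS − V_th = 3.63 − 1.48 = 2.15 V.
Since V_DS = 6.25 V ≥ V_ov = 2.15 V, the device is in saturation.
I_D = ½ k_n V_ov² = 0.5 × 6.05 × 2.15² = 14 mA.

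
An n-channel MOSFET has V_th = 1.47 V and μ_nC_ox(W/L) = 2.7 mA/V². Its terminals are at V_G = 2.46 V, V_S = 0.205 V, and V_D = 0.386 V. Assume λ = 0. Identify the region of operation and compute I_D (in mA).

Triode; I_D = 0.339 mA

V_GS = V_G − V_S = 2.46 − 0.205 = 2.25 V; V_DS = V_D − V_S = 0.386 − 0.205 = 0.181 V.
V_ov = V_GS − V_th = 2.25 − 1.47 = 0.785 V.
Since V_DS = 0.181 V < V_ov = 0.785 V, the device is in the triode region.
I_D = k_n [V_ov · V_DS − ½ V_DS²] = 2.7 × [0.785 × 0.181 − 0.5 × 0.181²] = 0.339 mA.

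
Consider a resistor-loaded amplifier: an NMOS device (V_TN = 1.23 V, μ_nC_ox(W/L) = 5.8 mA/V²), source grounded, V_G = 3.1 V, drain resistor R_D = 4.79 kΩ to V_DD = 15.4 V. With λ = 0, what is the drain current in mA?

I_D = 3.15 mA

V_GS = V_G = 3.1 V, so V_ov = 3.1 − 1.23 = 1.87 V.
Assume saturation: I_D = ½ k_n V_ov² = 0.5 × 5.8 × 1.87² = 10.1 mA, giving V_DS = V_DD − I_D R_D = 15.4 − 10.1 × 4.79 = -33.2 V.
But -33.2 V < V_ov = 1.87 V, so the device is actually in triode.
In triode I_D = k_n[V_ov V_DS − ½ V_DS²] and I_D = (V_DD − V_DS)/R_D. Equating: 13.9 V_DS² − 52.95 V_DS + 15.4 = 0, giving V_DS = 0.317 V (the root below V_ov).
I_D = (15.4 − 0.317) / 4.79 = 3.15 mA.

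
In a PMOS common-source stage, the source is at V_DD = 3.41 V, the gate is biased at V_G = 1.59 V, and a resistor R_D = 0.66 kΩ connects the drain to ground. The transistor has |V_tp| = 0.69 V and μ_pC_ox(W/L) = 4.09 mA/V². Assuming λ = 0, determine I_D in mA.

V_SG = V_DD − V_G = 3.41 − 1.59 = 1.82 V, so V_ov = 1.82 − 0.69 = 1.13 V.
Assume saturation: I_D = ½ k_p V_ov² = 0.5 × 4.09 × 1.13² = 2.61 mA, giving V_SD = V_DD − I_D R_D = 3.41 − 2.61 × 0.66 = 1.69 V.
V_SD = 1.69 V ≥ V_ov = 1.13 V, confirming saturation.

I_D = 2.61 mA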